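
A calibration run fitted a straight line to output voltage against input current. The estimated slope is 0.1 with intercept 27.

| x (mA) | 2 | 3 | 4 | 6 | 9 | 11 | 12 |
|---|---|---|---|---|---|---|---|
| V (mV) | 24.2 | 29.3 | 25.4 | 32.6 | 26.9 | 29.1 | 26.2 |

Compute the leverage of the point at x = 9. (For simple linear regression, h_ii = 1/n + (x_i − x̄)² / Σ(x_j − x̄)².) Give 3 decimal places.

h = 0.198

x̄ = (2 + 3 + 4 + 6 + 9 + 11 + 12)/7 = 6.71429
Σ(x − x̄)² = 22.2245 + 13.7959 + 7.36735 + 0.510204 + 5.22449 + 18.3673 + 27.9388 = 95.4286
h = 1/7 + (2.28571)²/95.4286 = 0.142857 + 0.0547476 = 0.198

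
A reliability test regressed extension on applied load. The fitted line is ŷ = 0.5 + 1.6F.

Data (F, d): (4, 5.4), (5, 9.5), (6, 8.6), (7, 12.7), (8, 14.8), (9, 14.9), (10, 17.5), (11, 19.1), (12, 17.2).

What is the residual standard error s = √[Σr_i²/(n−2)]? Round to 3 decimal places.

F=4: ŷ = 0.5 + 1.6·4 = 6.9; r = 5.4 − 6.9 = -1.5
F=5: ŷ = 0.5 + 1.6·5 = 8.5; r = 9.5 − 8.5 = 1
F=6: ŷ = 0.5 + 1.6·6 = 10.1; r = 8.6 − 10.1 = -1.5
F=7: ŷ = 0.5 + 1.6·7 = 11.7; r = 12.7 − 11.7 = 1
F=8: ŷ = 0.5 + 1.6·8 = 13.3; r = 14.8 − 13.3 = 1.5
F=9: ŷ = 0.5 + 1.6·9 = 14.9; r = 14.9 − 14.9 = 0
F=10: ŷ = 0.5 + 1.6·10 = 16.5; r = 17.5 − 16.5 = 1
F=11: ŷ = 0.5 + 1.6·11 = 18.1; r = 19.1 − 18.1 = 1
F=12: ŷ = 0.5 + 1.6·12 = 19.7; r = 17.2 − 19.7 = -2.5
SSE = 2.25 + 1 + 2.25 + 1 + 2.25 + 0 + 1 + 1 + 6.25 = 17
s = √(17/7) = √2.42857 ≈ 1.558

s = 1.558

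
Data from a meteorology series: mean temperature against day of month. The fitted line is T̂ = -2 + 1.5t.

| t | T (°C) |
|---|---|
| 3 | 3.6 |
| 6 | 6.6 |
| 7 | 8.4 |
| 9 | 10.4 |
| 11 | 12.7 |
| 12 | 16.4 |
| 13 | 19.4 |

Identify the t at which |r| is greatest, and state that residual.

t=3: T̂ = -2 + 1.5·3 = 2.5; r = 3.6 − 2.5 = 1.1
t=6: T̂ = -2 + 1.5·6 = 7; r = 6.6 − 7 = -0.4
t=7: T̂ = -2 + 1.5·7 = 8.5; r = 8.4 − 8.5 = -0.1
t=9: T̂ = -2 + 1.5·9 = 11.5; r = 10.4 − 11.5 = -1.1
t=11: T̂ = -2 + 1.5·11 = 14.5; r = 12.7 − 14.5 = -1.8
t=12: T̂ = -2 + 1.5·12 = 16; r = 16.4 − 16 = 0.4
t=13: T̂ = -2 + 1.5·13 = 17.5; r = 19.4 − 17.5 = 1.9
Largest |r| is 1.9 at t = 13, residual 1.9.

t = 13, r = 1.9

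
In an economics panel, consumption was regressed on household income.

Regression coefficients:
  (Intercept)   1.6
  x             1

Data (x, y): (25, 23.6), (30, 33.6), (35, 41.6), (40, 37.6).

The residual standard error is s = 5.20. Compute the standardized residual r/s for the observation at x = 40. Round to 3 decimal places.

-0.769

ŷ = 1.6 + 40 = 41.6
r = 37.6 − 41.6 = -4
r/s = -4 / 5.20 = -0.769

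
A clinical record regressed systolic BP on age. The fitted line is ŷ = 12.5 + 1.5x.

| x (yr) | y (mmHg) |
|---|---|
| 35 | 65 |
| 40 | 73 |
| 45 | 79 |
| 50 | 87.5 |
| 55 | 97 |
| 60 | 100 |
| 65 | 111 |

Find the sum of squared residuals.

SSE = 12.5

x=35: ŷ = 12.5 + 1.5·35 = 65; e = 65 − 65 = 0
x=40: ŷ = 12.5 + 1.5·40 = 72.5; e = 73 − 72.5 = 0.5
x=45: ŷ = 12.5 + 1.5·45 = 80; e = 79 − 80 = -1
x=50: ŷ = 12.5 + 1.5·50 = 87.5; e = 87.5 − 87.5 = 0
x=55: ŷ = 12.5 + 1.5·55 = 95; e = 97 − 95 = 2
x=60: ŷ = 12.5 + 1.5·60 = 102.5; e = 100 − 102.5 = -2.5
x=65: ŷ = 12.5 + 1.5·65 = 110; e = 111 − 110 = 1
SSE = 0 + 0.25 + 1 + 0 + 4 + 6.25 + 1 = 12.5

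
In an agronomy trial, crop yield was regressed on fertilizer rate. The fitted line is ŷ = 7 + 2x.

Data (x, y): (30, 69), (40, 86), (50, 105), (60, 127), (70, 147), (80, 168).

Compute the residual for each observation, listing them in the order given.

x=30: ŷ = 7 + 2·30 = 67; r = 69 − 67 = 2
x=40: ŷ = 7 + 2·40 = 87; r = 86 − 87 = -1
x=50: ŷ = 7 + 2·50 = 107; r = 105 − 107 = -2
x=60: ŷ = 7 + 2·60 = 127; r = 127 − 127 = 0
x=70: ŷ = 7 + 2·70 = 147; r = 147 − 147 = 0
x=80: ŷ = 7 + 2·80 = 167; r = 168 − 167 = 1

2, -1, -2, 0, 0, 1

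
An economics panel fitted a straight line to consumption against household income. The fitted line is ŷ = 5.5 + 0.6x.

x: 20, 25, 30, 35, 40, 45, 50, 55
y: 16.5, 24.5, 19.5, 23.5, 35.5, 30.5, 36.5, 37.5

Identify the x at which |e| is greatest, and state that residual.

x=20: ŷ = 5.5 + 0.6·20 = 17.5; e = 16.5 − 17.5 = -1
x=25: ŷ = 5.5 + 0.6·25 = 20.5; e = 24.5 − 20.5 = 4
x=30: ŷ = 5.5 + 0.6·30 = 23.5; e = 19.5 − 23.5 = -4
x=35: ŷ = 5.5 + 0.6·35 = 26.5; e = 23.5 − 26.5 = -3
x=40: ŷ = 5.5 + 0.6·40 = 29.5; e = 35.5 − 29.5 = 6
x=45: ŷ = 5.5 + 0.6·45 = 32.5; e = 30.5 − 32.5 = -2
x=50: ŷ = 5.5 + 0.6·50 = 35.5; e = 36.5 − 35.5 = 1
x=55: ŷ = 5.5 + 0.6·55 = 38.5; e = 37.5 − 38.5 = -1
Largest |e| is 6 at x = 40, residual 6.

x = 40, e = 6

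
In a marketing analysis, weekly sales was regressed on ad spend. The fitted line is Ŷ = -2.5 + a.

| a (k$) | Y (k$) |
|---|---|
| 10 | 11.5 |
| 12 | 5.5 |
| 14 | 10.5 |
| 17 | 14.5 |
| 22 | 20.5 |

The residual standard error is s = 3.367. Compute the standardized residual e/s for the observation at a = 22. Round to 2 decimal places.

0.30

Ŷ = -2.5 + 22 = 19.5
e = 20.5 − 19.5 = 1
e/s = 1 / 3.367 = 0.30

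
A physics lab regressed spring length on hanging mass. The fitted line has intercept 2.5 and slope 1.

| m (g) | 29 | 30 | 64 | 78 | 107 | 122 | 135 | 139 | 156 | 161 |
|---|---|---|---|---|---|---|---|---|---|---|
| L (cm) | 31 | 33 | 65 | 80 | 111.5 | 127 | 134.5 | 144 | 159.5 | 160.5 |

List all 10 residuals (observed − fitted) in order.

m=29: L̂ = 2.5 + 29 = 31.5; r = 31 − 31.5 = -0.5
m=30: L̂ = 2.5 + 30 = 32.5; r = 33 − 32.5 = 0.5
m=64: L̂ = 2.5 + 64 = 66.5; r = 65 − 66.5 = -1.5
m=78: L̂ = 2.5 + 78 = 80.5; r = 80 − 80.5 = -0.5
m=107: L̂ = 2.5 + 107 = 109.5; r = 111.5 − 109.5 = 2
m=122: L̂ = 2.5 + 122 = 124.5; r = 127 − 124.5 = 2.5
m=135: L̂ = 2.5 + 135 = 137.5; r = 134.5 − 137.5 = -3
m=139: L̂ = 2.5 + 139 = 141.5; r = 144 − 141.5 = 2.5
m=156: L̂ = 2.5 + 156 = 158.5; r = 159.5 − 158.5 = 1
m=161: L̂ = 2.5 + 161 = 163.5; r = 160.5 − 163.5 = -3

-0.5, 0.5, -1.5, -0.5, 2, 2.5, -3, 2.5, 1, -3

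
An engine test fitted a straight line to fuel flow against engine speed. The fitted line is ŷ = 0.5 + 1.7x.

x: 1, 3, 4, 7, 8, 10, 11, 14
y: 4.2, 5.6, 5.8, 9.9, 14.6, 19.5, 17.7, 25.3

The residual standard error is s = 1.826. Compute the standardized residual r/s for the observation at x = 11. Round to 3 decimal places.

ŷ = 0.5 + 1.7·11 = 19.2
r = 17.7 − 19.2 = -1.5
r/s = -1.5 / 1.826 = -0.821

-0.821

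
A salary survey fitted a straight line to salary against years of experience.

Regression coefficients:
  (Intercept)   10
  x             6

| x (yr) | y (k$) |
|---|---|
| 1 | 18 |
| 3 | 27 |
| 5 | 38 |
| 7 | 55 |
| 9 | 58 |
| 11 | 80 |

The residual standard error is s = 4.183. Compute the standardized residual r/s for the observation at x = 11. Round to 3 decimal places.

0.956

ŷ = 10 + 6·11 = 76
r = 80 − 76 = 4
r/s = 4 / 4.183 = 0.956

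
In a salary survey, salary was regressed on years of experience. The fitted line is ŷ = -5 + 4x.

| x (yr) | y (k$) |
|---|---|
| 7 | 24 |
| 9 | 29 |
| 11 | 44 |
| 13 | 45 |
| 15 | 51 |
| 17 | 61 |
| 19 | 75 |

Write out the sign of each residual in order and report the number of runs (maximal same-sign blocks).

x=7: ŷ = -5 + 4·7 = 23; r = 24 − 23 = 1
x=9: ŷ = -5 + 4·9 = 31; r = 29 − 31 = -2
x=11: ŷ = -5 + 4·11 = 39; r = 44 − 39 = 5
x=13: ŷ = -5 + 4·13 = 47; r = 45 − 47 = -2
x=15: ŷ = -5 + 4·15 = 55; r = 51 − 55 = -4
x=17: ŷ = -5 + 4·17 = 63; r = 61 − 63 = -2
x=19: ŷ = -5 + 4·19 = 71; r = 75 − 71 = 4
Signs: + − + − − − +
Runs: +×1, −×1, +×1, −×3, +×1 → 5

5 runs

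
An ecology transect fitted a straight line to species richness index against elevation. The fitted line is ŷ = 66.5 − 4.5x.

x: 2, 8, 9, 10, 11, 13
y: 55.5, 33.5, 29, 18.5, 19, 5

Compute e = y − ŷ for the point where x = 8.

e = 3

ŷ = 66.5 − 4.5·8 = 30.5
e = 33.5 − 30.5 = 3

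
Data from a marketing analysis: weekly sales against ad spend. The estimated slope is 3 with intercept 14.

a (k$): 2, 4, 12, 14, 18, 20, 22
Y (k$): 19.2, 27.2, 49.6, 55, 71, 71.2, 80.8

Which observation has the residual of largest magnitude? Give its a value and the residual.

a=2: Ŷ = 14 + 3·2 = 20; r = 19.2 − 20 = -0.8
a=4: Ŷ = 14 + 3·4 = 26; r = 27.2 − 26 = 1.2
a=12: Ŷ = 14 + 3·12 = 50; r = 49.6 − 50 = -0.4
a=14: Ŷ = 14 + 3·14 = 56; r = 55 − 56 = -1
a=18: Ŷ = 14 + 3·18 = 68; r = 71 − 68 = 3
a=20: Ŷ = 14 + 3·20 = 74; r = 71.2 − 74 = -2.8
a=22: Ŷ = 14 + 3·22 = 80; r = 80.8 − 80 = 0.8
Largest |r| is 3 at a = 18, residual 3.

a = 18, r = 3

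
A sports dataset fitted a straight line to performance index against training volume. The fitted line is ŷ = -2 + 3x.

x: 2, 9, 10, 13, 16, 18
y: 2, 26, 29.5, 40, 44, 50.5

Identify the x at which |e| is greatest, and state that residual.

x=2: ŷ = -2 + 3·2 = 4; e = 2 − 4 = -2
x=9: ŷ = -2 + 3·9 = 25; e = 26 − 25 = 1
x=10: ŷ = -2 + 3·10 = 28; e = 29.5 − 28 = 1.5
x=13: ŷ = -2 + 3·13 = 37; e = 40 − 37 = 3
x=16: ŷ = -2 + 3·16 = 46; e = 44 − 46 = -2
x=18: ŷ = -2 + 3·18 = 52; e = 50.5 − 52 = -1.5
Largest |e| is 3 at x = 13, residual 3.

x = 13, e = 3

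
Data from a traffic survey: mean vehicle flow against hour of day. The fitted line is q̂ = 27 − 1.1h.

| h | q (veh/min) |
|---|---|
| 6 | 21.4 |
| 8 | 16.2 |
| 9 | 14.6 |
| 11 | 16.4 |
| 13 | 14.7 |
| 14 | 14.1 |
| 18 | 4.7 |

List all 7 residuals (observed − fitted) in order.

h=6: q̂ = 27 − 1.1·6 = 20.4; r = 21.4 − 20.4 = 1
h=8: q̂ = 27 − 1.1·8 = 18.2; r = 16.2 − 18.2 = -2
h=9: q̂ = 27 − 1.1·9 = 17.1; r = 14.6 − 17.1 = -2.5
h=11: q̂ = 27 − 1.1·11 = 14.9; r = 16.4 − 14.9 = 1.5
h=13: q̂ = 27 − 1.1·13 = 12.7; r = 14.7 − 12.7 = 2
h=14: q̂ = 27 − 1.1·14 = 11.6; r = 14.1 − 11.6 = 2.5
h=18: q̂ = 27 − 1.1·18 = 7.2; r = 4.7 − 7.2 = -2.5

1, -2, -2.5, 1.5, 2, 2.5, -2.5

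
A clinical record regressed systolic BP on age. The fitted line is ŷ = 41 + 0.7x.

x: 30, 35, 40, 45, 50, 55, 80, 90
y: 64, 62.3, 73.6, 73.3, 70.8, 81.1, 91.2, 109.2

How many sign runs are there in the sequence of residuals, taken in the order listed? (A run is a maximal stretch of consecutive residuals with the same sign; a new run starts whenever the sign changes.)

x=30: ŷ = 41 + 0.7·30 = 62; r = 64 − 62 = 2
x=35: ŷ = 41 + 0.7·35 = 65.5; r = 62.3 − 65.5 = -3.2
x=40: ŷ = 41 + 0.7·40 = 69; r = 73.6 − 69 = 4.6
x=45: ŷ = 41 + 0.7·45 = 72.5; r = 73.3 − 72.5 = 0.8
x=50: ŷ = 41 + 0.7·50 = 76; r = 70.8 − 76 = -5.2
x=55: ŷ = 41 + 0.7·55 = 79.5; r = 81.1 − 79.5 = 1.6
x=80: ŷ = 41 + 0.7·80 = 97; r = 91.2 − 97 = -5.8
x=90: ŷ = 41 + 0.7·90 = 104; r = 109.2 − 104 = 5.2
Signs: + − + + − + − +
Runs: +×1, −×1, +×2, −×1, +×1, −×1, +×1 → 7

7 runs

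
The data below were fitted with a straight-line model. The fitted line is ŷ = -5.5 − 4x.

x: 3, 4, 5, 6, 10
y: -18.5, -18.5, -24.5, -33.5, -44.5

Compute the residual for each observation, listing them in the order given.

x=3: ŷ = -5.5 − 4·3 = -17.5; e = -18.5 − (-17.5) = -1
x=4: ŷ = -5.5 − 4·4 = -21.5; e = -18.5 − (-21.5) = 3
x=5: ŷ = -5.5 − 4·5 = -25.5; e = -24.5 − (-25.5) = 1
x=6: ŷ = -5.5 − 4·6 = -29.5; e = -33.5 − (-29.5) = -4
x=10: ŷ = -5.5 − 4·10 = -45.5; e = -44.5 − (-45.5) = 1

-1, 3, 1, -4, 1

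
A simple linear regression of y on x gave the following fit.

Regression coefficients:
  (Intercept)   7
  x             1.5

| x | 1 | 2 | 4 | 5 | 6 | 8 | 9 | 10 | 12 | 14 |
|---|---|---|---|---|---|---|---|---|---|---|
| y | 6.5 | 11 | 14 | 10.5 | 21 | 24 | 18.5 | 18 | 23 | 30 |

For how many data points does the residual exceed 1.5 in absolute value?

x=1: ŷ = 7 + 1.5·1 = 8.5; r = 6.5 − 8.5 = -2
x=2: ŷ = 7 + 1.5·2 = 10; r = 11 − 10 = 1
x=4: ŷ = 7 + 1.5·4 = 13; r = 14 − 13 = 1
x=5: ŷ = 7 + 1.5·5 = 14.5; r = 10.5 − 14.5 = -4
x=6: ŷ = 7 + 1.5·6 = 16; r = 21 − 16 = 5
x=8: ŷ = 7 + 1.5·8 = 19; r = 24 − 19 = 5
x=9: ŷ = 7 + 1.5·9 = 20.5; r = 18.5 − 20.5 = -2
x=10: ŷ = 7 + 1.5·10 = 22; r = 18 − 22 = -4
x=12: ŷ = 7 + 1.5·12 = 25; r = 23 − 25 = -2
x=14: ŷ = 7 + 1.5·14 = 28; r = 30 − 28 = 2
|r| > 1.5: x=1 (|r|=2), x=5 (|r|=4), x=6 (|r|=5), x=8 (|r|=5), x=9 (|r|=2), x=10 (|r|=4), x=12 (|r|=2), x=14 (|r|=2) → 8

8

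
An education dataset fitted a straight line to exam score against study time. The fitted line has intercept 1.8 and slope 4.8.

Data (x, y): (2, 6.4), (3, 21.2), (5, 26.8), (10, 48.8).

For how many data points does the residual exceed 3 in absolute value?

x=2: ŷ = 1.8 + 4.8·2 = 11.4; e = 6.4 − 11.4 = -5
x=3: ŷ = 1.8 + 4.8·3 = 16.2; e = 21.2 − 16.2 = 5
x=5: ŷ = 1.8 + 4.8·5 = 25.8; e = 26.8 − 25.8 = 1
x=10: ŷ = 1.8 + 4.8·10 = 49.8; e = 48.8 − 49.8 = -1
|e| > 3: x=2 (|e|=5), x=3 (|e|=5) → 2

2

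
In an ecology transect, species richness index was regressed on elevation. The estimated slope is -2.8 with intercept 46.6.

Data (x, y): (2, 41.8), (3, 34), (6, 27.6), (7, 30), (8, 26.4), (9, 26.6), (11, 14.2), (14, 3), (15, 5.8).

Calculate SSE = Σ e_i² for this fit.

SSE = 87.36

x=2: ŷ = 46.6 − 2.8·2 = 41; e = 41.8 − 41 = 0.8
x=3: ŷ = 46.6 − 2.8·3 = 38.2; e = 34 − 38.2 = -4.2
x=6: ŷ = 46.6 − 2.8·6 = 29.8; e = 27.6 − 29.8 = -2.2
x=7: ŷ = 46.6 − 2.8·7 = 27; e = 30 − 27 = 3
x=8: ŷ = 46.6 − 2.8·8 = 24.2; e = 26.4 − 24.2 = 2.2
x=9: ŷ = 46.6 − 2.8·9 = 21.4; e = 26.6 − 21.4 = 5.2
x=11: ŷ = 46.6 − 2.8·11 = 15.8; e = 14.2 − 15.8 = -1.6
x=14: ŷ = 46.6 − 2.8·14 = 7.4; e = 3 − 7.4 = -4.4
x=15: ŷ = 46.6 − 2.8·15 = 4.6; e = 5.8 − 4.6 = 1.2
SSE = 0.64 + 17.64 + 4.84 + 9 + 4.84 + 27.04 + 2.56 + 19.36 + 1.44 = 87.36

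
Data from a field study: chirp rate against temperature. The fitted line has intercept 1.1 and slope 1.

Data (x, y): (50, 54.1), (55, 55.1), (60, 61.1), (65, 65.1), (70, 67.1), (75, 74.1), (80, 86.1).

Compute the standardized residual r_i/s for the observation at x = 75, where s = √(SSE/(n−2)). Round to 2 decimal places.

x=50: ŷ = 1.1 + 50 = 51.1; r = 54.1 − 51.1 = 3
x=55: ŷ = 1.1 + 55 = 56.1; r = 55.1 − 56.1 = -1
x=60: ŷ = 1.1 + 60 = 61.1; r = 61.1 − 61.1 = 0
x=65: ŷ = 1.1 + 65 = 66.1; r = 65.1 − 66.1 = -1
x=70: ŷ = 1.1 + 70 = 71.1; r = 67.1 − 71.1 = -4
x=75: ŷ = 1.1 + 75 = 76.1; r = 74.1 − 76.1 = -2
x=80: ŷ = 1.1 + 80 = 81.1; r = 86.1 − 81.1 = 5
SSE = 9 + 1 + 0 + 1 + 16 + 4 + 25 = 56
s = √(56/5) = 3.34664
r/s = -2 / 3.34664 = -0.60

-0.60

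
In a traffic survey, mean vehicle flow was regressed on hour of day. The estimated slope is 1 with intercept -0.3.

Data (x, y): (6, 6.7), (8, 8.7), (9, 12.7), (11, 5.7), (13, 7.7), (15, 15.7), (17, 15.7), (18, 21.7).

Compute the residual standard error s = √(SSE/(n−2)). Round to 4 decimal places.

s = 3.7859

x=6: ŷ = -0.3 + 6 = 5.7; r = 6.7 − 5.7 = 1
x=8: ŷ = -0.3 + 8 = 7.7; r = 8.7 − 7.7 = 1
x=9: ŷ = -0.3 + 9 = 8.7; r = 12.7 − 8.7 = 4
x=11: ŷ = -0.3 + 11 = 10.7; r = 5.7 − 10.7 = -5
x=13: ŷ = -0.3 + 13 = 12.7; r = 7.7 − 12.7 = -5
x=15: ŷ = -0.3 + 15 = 14.7; r = 15.7 − 14.7 = 1
x=17: ŷ = -0.3 + 17 = 16.7; r = 15.7 − 16.7 = -1
x=18: ŷ = -0.3 + 18 = 17.7; r = 21.7 − 17.7 = 4
SSE = 1 + 1 + 16 + 25 + 25 + 1 + 1 + 16 = 86
s = √(86/6) = √14.3333 ≈ 3.7859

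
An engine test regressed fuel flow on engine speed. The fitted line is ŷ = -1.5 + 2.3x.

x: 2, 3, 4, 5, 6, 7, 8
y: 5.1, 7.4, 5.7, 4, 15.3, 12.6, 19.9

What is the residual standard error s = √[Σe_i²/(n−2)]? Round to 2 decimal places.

x=2: ŷ = -1.5 + 2.3·2 = 3.1; e = 5.1 − 3.1 = 2
x=3: ŷ = -1.5 + 2.3·3 = 5.4; e = 7.4 − 5.4 = 2
x=4: ŷ = -1.5 + 2.3·4 = 7.7; e = 5.7 − 7.7 = -2
x=5: ŷ = -1.5 + 2.3·5 = 10; e = 4 − 10 = -6
x=6: ŷ = -1.5 + 2.3·6 = 12.3; e = 15.3 − 12.3 = 3
x=7: ŷ = -1.5 + 2.3·7 = 14.6; e = 12.6 − 14.6 = -2
x=8: ŷ = -1.5 + 2.3·8 = 16.9; e = 19.9 − 16.9 = 3
SSE = 4 + 4 + 4 + 36 + 9 + 4 + 9 = 70
s = √(70/5) = √14 ≈ 3.74

s = 3.74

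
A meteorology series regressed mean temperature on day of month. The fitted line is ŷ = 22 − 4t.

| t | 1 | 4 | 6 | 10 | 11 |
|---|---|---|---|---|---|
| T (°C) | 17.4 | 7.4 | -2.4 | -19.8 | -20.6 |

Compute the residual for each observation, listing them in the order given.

-0.6, 1.4, -0.4, -1.8, 1.4

t=1: ŷ = 22 − 4·1 = 18; r = 17.4 − 18 = -0.6
t=4: ŷ = 22 − 4·4 = 6; r = 7.4 − 6 = 1.4
t=6: ŷ = 22 − 4·6 = -2; r = -2.4 − (-2) = -0.4
t=10: ŷ = 22 − 4·10 = -18; r = -19.8 − (-18) = -1.8
t=11: ŷ = 22 − 4·11 = -22; r = -20.6 − (-22) = 1.4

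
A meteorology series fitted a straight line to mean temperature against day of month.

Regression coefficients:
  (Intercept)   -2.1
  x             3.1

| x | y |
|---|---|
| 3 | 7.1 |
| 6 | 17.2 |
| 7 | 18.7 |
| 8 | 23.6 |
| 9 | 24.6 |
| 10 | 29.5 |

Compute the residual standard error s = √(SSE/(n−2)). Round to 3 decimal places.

x=3: ŷ = -2.1 + 3.1·3 = 7.2; e = 7.1 − 7.2 = -0.1
x=6: ŷ = -2.1 + 3.1·6 = 16.5; e = 17.2 − 16.5 = 0.7
x=7: ŷ = -2.1 + 3.1·7 = 19.6; e = 18.7 − 19.6 = -0.9
x=8: ŷ = -2.1 + 3.1·8 = 22.7; e = 23.6 − 22.7 = 0.9
x=9: ŷ = -2.1 + 3.1·9 = 25.8; e = 24.6 − 25.8 = -1.2
x=10: ŷ = -2.1 + 3.1·10 = 28.9; e = 29.5 − 28.9 = 0.6
SSE = 0.01 + 0.49 + 0.81 + 0.81 + 1.44 + 0.36 = 3.92
s = √(3.92/4) = √0.98 ≈ 0.990

s = 0.990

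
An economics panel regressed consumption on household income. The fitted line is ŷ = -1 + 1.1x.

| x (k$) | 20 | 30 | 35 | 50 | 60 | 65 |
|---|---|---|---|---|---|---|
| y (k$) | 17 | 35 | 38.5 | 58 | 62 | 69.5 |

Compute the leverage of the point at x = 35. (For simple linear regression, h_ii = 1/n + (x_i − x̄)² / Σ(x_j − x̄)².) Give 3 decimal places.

h = 0.211

x̄ = (20 + 30 + 35 + 50 + 60 + 65)/6 = 43.3333
Σ(x − x̄)² = 544.444 + 177.778 + 69.4444 + 44.4444 + 277.778 + 469.444 = 1583.33
h = 1/6 + (-8.33333)²/1583.33 = 0.166667 + 0.0438596 = 0.211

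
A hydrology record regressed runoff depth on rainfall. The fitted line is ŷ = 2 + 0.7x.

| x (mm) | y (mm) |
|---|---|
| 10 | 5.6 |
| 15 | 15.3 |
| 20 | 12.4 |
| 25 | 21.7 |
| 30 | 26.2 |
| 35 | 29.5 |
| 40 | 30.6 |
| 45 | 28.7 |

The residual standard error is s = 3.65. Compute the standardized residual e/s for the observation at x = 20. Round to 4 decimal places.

ŷ = 2 + 0.7·20 = 16
e = 12.4 − 16 = -3.6
e/s = -3.6 / 3.65 = -0.9863

-0.9863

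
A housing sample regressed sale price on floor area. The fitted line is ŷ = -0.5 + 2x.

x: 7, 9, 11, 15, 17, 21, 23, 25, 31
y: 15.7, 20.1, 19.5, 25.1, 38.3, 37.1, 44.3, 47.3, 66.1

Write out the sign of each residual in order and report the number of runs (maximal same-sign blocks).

x=7: ŷ = -0.5 + 2·7 = 13.5; e = 15.7 − 13.5 = 2.2
x=9: ŷ = -0.5 + 2·9 = 17.5; e = 20.1 − 17.5 = 2.6
x=11: ŷ = -0.5 + 2·11 = 21.5; e = 19.5 − 21.5 = -2
x=15: ŷ = -0.5 + 2·15 = 29.5; e = 25.1 − 29.5 = -4.4
x=17: ŷ = -0.5 + 2·17 = 33.5; e = 38.3 − 33.5 = 4.8
x=21: ŷ = -0.5 + 2·21 = 41.5; e = 37.1 − 41.5 = -4.4
x=23: ŷ = -0.5 + 2·23 = 45.5; e = 44.3 − 45.5 = -1.2
x=25: ŷ = -0.5 + 2·25 = 49.5; e = 47.3 − 49.5 = -2.2
x=31: ŷ = -0.5 + 2·31 = 61.5; e = 66.1 − 61.5 = 4.6
Signs: + + − − + − − − +
Runs: +×2, −×2, +×1, −×3, +×1 → 5

5 runs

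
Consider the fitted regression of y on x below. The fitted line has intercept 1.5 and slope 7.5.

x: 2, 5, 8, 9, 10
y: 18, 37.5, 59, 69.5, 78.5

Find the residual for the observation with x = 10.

ŷ = 1.5 + 7.5·10 = 76.5
r = 78.5 − 76.5 = 2

r = 2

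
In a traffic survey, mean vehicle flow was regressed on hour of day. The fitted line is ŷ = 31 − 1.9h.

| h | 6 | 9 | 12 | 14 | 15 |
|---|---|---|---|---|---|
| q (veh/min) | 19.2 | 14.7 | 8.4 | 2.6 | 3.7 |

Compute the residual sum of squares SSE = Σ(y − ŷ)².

SSE = 5.52

h=6: ŷ = 31 − 1.9·6 = 19.6; r = 19.2 − 19.6 = -0.4
h=9: ŷ = 31 − 1.9·9 = 13.9; r = 14.7 − 13.9 = 0.8
h=12: ŷ = 31 − 1.9·12 = 8.2; r = 8.4 − 8.2 = 0.2
h=14: ŷ = 31 − 1.9·14 = 4.4; r = 2.6 − 4.4 = -1.8
h=15: ŷ = 31 − 1.9·15 = 2.5; r = 3.7 − 2.5 = 1.2
SSE = 0.16 + 0.64 + 0.04 + 3.24 + 1.44 = 5.52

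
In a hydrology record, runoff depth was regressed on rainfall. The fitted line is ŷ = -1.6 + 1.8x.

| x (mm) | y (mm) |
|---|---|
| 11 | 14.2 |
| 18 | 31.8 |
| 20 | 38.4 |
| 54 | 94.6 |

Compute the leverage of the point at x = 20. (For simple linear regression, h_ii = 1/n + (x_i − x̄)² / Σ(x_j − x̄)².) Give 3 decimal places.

h = 0.280

x̄ = (11 + 18 + 20 + 54)/4 = 25.75
Σ(x − x̄)² = 217.562 + 60.0625 + 33.0625 + 798.062 = 1108.75
h = 1/4 + (-5.75)²/1108.75 = 0.25 + 0.0298196 = 0.280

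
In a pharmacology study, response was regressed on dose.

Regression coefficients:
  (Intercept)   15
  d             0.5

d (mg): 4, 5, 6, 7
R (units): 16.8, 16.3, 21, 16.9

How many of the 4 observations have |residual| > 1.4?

2

d=4: R̂ = 15 + 0.5·4 = 17; e = 16.8 − 17 = -0.2
d=5: R̂ = 15 + 0.5·5 = 17.5; e = 16.3 − 17.5 = -1.2
d=6: R̂ = 15 + 0.5·6 = 18; e = 21 − 18 = 3
d=7: R̂ = 15 + 0.5·7 = 18.5; e = 16.9 − 18.5 = -1.6
|e| > 1.4: d=6 (|e|=3), d=7 (|e|=1.6) → 2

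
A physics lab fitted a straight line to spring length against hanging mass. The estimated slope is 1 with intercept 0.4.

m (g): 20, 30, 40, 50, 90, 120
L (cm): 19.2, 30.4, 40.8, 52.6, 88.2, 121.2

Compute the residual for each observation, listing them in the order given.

-1.2, 0, 0.4, 2.2, -2.2, 0.8

m=20: L̂ = 0.4 + 20 = 20.4; r = 19.2 − 20.4 = -1.2
m=30: L̂ = 0.4 + 30 = 30.4; r = 30.4 − 30.4 = 0
m=40: L̂ = 0.4 + 40 = 40.4; r = 40.8 − 40.4 = 0.4
m=50: L̂ = 0.4 + 50 = 50.4; r = 52.6 − 50.4 = 2.2
m=90: L̂ = 0.4 + 90 = 90.4; r = 88.2 − 90.4 = -2.2
m=120: L̂ = 0.4 + 120 = 120.4; r = 121.2 − 120.4 = 0.8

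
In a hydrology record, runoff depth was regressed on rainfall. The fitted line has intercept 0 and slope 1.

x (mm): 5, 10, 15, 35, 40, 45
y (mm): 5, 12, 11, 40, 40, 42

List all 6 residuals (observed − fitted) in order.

x=5: ŷ = 5 = 5; r = 5 − 5 = 0
x=10: ŷ = 10 = 10; r = 12 − 10 = 2
x=15: ŷ = 15 = 15; r = 11 − 15 = -4
x=35: ŷ = 35 = 35; r = 40 − 35 = 5
x=40: ŷ = 40 = 40; r = 40 − 40 = 0
x=45: ŷ = 45 = 45; r = 42 − 45 = -3

0, 2, -4, 5, 0, -3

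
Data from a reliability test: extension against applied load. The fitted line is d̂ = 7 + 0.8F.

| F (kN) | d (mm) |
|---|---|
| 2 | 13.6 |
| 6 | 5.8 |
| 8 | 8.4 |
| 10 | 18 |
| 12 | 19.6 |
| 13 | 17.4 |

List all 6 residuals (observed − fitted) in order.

5, -6, -5, 3, 3, 0

F=2: d̂ = 7 + 0.8·2 = 8.6; r = 13.6 − 8.6 = 5
F=6: d̂ = 7 + 0.8·6 = 11.8; r = 5.8 − 11.8 = -6
F=8: d̂ = 7 + 0.8·8 = 13.4; r = 8.4 − 13.4 = -5
F=10: d̂ = 7 + 0.8·10 = 15; r = 18 − 15 = 3
F=12: d̂ = 7 + 0.8·12 = 16.6; r = 19.6 − 16.6 = 3
F=13: d̂ = 7 + 0.8·13 = 17.4; r = 17.4 − 17.4 = 0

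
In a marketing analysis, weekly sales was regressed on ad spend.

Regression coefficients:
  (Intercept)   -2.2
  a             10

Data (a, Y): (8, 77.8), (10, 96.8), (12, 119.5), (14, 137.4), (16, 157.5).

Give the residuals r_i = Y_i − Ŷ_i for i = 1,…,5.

a=8: Ŷ = -2.2 + 10·8 = 77.8; r = 77.8 − 77.8 = 0
a=10: Ŷ = -2.2 + 10·10 = 97.8; r = 96.8 − 97.8 = -1
a=12: Ŷ = -2.2 + 10·12 = 117.8; r = 119.5 − 117.8 = 1.7
a=14: Ŷ = -2.2 + 10·14 = 137.8; r = 137.4 − 137.8 = -0.4
a=16: Ŷ = -2.2 + 10·16 = 157.8; r = 157.5 − 157.8 = -0.3

0, -1, 1.7, -0.4, -0.3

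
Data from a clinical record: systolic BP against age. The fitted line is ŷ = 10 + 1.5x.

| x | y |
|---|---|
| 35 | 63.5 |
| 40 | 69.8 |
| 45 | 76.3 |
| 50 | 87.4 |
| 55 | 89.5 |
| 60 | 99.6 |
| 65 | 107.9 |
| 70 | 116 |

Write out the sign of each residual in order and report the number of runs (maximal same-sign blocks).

5 runs

x=35: ŷ = 10 + 1.5·35 = 62.5; r = 63.5 − 62.5 = 1
x=40: ŷ = 10 + 1.5·40 = 70; r = 69.8 − 70 = -0.2
x=45: ŷ = 10 + 1.5·45 = 77.5; r = 76.3 − 77.5 = -1.2
x=50: ŷ = 10 + 1.5·50 = 85; r = 87.4 − 85 = 2.4
x=55: ŷ = 10 + 1.5·55 = 92.5; r = 89.5 − 92.5 = -3
x=60: ŷ = 10 + 1.5·60 = 100; r = 99.6 − 100 = -0.4
x=65: ŷ = 10 + 1.5·65 = 107.5; r = 107.9 − 107.5 = 0.4
x=70: ŷ = 10 + 1.5·70 = 115; r = 116 − 115 = 1
Signs: + − − + − − + +
Runs: +×1, −×2, +×1, −×2, +×2 → 5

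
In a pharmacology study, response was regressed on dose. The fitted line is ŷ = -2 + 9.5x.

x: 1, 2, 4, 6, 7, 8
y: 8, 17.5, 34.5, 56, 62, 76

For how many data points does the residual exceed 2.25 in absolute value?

1

x=1: ŷ = -2 + 9.5·1 = 7.5; e = 8 − 7.5 = 0.5
x=2: ŷ = -2 + 9.5·2 = 17; e = 17.5 − 17 = 0.5
x=4: ŷ = -2 + 9.5·4 = 36; e = 34.5 − 36 = -1.5
x=6: ŷ = -2 + 9.5·6 = 55; e = 56 − 55 = 1
x=7: ŷ = -2 + 9.5·7 = 64.5; e = 62 − 64.5 = -2.5
x=8: ŷ = -2 + 9.5·8 = 74; e = 76 − 74 = 2
|e| > 2.25: x=7 (|e|=2.5) → 1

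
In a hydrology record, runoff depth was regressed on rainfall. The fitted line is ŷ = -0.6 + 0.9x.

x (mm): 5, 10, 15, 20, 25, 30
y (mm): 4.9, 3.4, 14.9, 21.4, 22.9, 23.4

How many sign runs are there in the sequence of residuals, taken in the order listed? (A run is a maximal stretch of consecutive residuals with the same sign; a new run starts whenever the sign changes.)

x=5: ŷ = -0.6 + 0.9·5 = 3.9; e = 4.9 − 3.9 = 1
x=10: ŷ = -0.6 + 0.9·10 = 8.4; e = 3.4 − 8.4 = -5
x=15: ŷ = -0.6 + 0.9·15 = 12.9; e = 14.9 − 12.9 = 2
x=20: ŷ = -0.6 + 0.9·20 = 17.4; e = 21.4 − 17.4 = 4
x=25: ŷ = -0.6 + 0.9·25 = 21.9; e = 22.9 − 21.9 = 1
x=30: ŷ = -0.6 + 0.9·30 = 26.4; e = 23.4 − 26.4 = -3
Signs: + − + + + −
Runs: +×1, −×1, +×3, −×1 → 4

4 runs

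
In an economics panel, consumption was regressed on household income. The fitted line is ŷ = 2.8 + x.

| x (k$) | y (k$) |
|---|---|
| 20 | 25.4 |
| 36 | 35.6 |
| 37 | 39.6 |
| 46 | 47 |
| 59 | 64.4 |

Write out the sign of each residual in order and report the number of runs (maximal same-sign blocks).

x=20: ŷ = 2.8 + 20 = 22.8; e = 25.4 − 22.8 = 2.6
x=36: ŷ = 2.8 + 36 = 38.8; e = 35.6 − 38.8 = -3.2
x=37: ŷ = 2.8 + 37 = 39.8; e = 39.6 − 39.8 = -0.2
x=46: ŷ = 2.8 + 46 = 48.8; e = 47 − 48.8 = -1.8
x=59: ŷ = 2.8 + 59 = 61.8; e = 64.4 − 61.8 = 2.6
Signs: + − − − +
Runs: +×1, −×3, +×1 → 3

3 runs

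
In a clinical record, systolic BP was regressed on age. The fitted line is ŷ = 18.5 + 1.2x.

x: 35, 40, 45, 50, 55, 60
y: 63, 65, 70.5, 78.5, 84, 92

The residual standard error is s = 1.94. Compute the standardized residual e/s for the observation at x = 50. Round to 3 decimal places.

ŷ = 18.5 + 1.2·50 = 78.5
e = 78.5 − 78.5 = 0
e/s = 0 / 1.94 = 0.000

0.000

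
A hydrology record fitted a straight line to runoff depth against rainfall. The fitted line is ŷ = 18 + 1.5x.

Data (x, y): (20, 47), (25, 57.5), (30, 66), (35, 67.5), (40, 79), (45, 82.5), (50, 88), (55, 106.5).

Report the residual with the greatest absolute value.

x=20: ŷ = 18 + 1.5·20 = 48; r = 47 − 48 = -1
x=25: ŷ = 18 + 1.5·25 = 55.5; r = 57.5 − 55.5 = 2
x=30: ŷ = 18 + 1.5·30 = 63; r = 66 − 63 = 3
x=35: ŷ = 18 + 1.5·35 = 70.5; r = 67.5 − 70.5 = -3
x=40: ŷ = 18 + 1.5·40 = 78; r = 79 − 78 = 1
x=45: ŷ = 18 + 1.5·45 = 85.5; r = 82.5 − 85.5 = -3
x=50: ŷ = 18 + 1.5·50 = 93; r = 88 − 93 = -5
x=55: ŷ = 18 + 1.5·55 = 100.5; r = 106.5 − 100.5 = 6
Largest |r| is 6 at x = 55, residual 6.

r = 6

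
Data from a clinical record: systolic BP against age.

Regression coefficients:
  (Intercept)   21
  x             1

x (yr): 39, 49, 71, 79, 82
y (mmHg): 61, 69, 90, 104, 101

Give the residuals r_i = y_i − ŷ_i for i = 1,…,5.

1, -1, -2, 4, -2

x=39: ŷ = 21 + 39 = 60; r = 61 − 60 = 1
x=49: ŷ = 21 + 49 = 70; r = 69 − 70 = -1
x=71: ŷ = 21 + 71 = 92; r = 90 − 92 = -2
x=79: ŷ = 21 + 79 = 100; r = 104 − 100 = 4
x=82: ŷ = 21 + 82 = 103; r = 101 − 103 = -2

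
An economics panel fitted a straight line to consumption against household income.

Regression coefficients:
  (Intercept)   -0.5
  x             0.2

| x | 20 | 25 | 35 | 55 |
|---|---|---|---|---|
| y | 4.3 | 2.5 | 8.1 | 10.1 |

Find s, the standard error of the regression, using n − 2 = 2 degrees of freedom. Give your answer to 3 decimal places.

x=20: ŷ = -0.5 + 0.2·20 = 3.5; r = 4.3 − 3.5 = 0.8
x=25: ŷ = -0.5 + 0.2·25 = 4.5; r = 2.5 − 4.5 = -2
x=35: ŷ = -0.5 + 0.2·35 = 6.5; r = 8.1 − 6.5 = 1.6
x=55: ŷ = -0.5 + 0.2·55 = 10.5; r = 10.1 − 10.5 = -0.4
SSE = 0.64 + 4 + 2.56 + 0.16 = 7.36
s = √(7.36/2) = √3.68 ≈ 1.918

s = 1.918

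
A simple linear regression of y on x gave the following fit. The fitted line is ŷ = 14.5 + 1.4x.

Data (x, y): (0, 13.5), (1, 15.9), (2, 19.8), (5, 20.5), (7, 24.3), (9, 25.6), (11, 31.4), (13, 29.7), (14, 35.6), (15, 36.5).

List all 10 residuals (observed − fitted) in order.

x=0: ŷ = 14.5 + 1.4·0 = 14.5; e = 13.5 − 14.5 = -1
x=1: ŷ = 14.5 + 1.4·1 = 15.9; e = 15.9 − 15.9 = 0
x=2: ŷ = 14.5 + 1.4·2 = 17.3; e = 19.8 − 17.3 = 2.5
x=5: ŷ = 14.5 + 1.4·5 = 21.5; e = 20.5 − 21.5 = -1
x=7: ŷ = 14.5 + 1.4·7 = 24.3; e = 24.3 − 24.3 = 0
x=9: ŷ = 14.5 + 1.4·9 = 27.1; e = 25.6 − 27.1 = -1.5
x=11: ŷ = 14.5 + 1.4·11 = 29.9; e = 31.4 − 29.9 = 1.5
x=13: ŷ = 14.5 + 1.4·13 = 32.7; e = 29.7 − 32.7 = -3
x=14: ŷ = 14.5 + 1.4·14 = 34.1; e = 35.6 − 34.1 = 1.5
x=15: ŷ = 14.5 + 1.4·15 = 35.5; e = 36.5 − 35.5 = 1

-1, 0, 2.5, -1, 0, -1.5, 1.5, -3, 1.5, 1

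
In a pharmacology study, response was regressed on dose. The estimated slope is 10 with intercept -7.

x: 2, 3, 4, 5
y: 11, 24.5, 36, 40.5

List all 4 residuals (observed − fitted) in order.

-2, 1.5, 3, -2.5

x=2: ŷ = -7 + 10·2 = 13; e = 11 − 13 = -2
x=3: ŷ = -7 + 10·3 = 23; e = 24.5 − 23 = 1.5
x=4: ŷ = -7 + 10·4 = 33; e = 36 − 33 = 3
x=5: ŷ = -7 + 10·5 = 43; e = 40.5 − 43 = -2.5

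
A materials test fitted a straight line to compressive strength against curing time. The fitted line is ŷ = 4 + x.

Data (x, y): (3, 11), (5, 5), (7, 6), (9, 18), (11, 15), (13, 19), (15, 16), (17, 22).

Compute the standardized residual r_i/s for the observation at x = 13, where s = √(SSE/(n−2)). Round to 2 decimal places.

x=3: ŷ = 4 + 3 = 7; r = 11 − 7 = 4
x=5: ŷ = 4 + 5 = 9; r = 5 − 9 = -4
x=7: ŷ = 4 + 7 = 11; r = 6 − 11 = -5
x=9: ŷ = 4 + 9 = 13; r = 18 − 13 = 5
x=11: ŷ = 4 + 11 = 15; r = 15 − 15 = 0
x=13: ŷ = 4 + 13 = 17; r = 19 − 17 = 2
x=15: ŷ = 4 + 15 = 19; r = 16 − 19 = -3
x=17: ŷ = 4 + 17 = 21; r = 22 − 21 = 1
SSE = 16 + 16 + 25 + 25 + 0 + 4 + 9 + 1 = 96
s = √(96/6) = 4
r/s = 2 / 4 = 0.50

0.50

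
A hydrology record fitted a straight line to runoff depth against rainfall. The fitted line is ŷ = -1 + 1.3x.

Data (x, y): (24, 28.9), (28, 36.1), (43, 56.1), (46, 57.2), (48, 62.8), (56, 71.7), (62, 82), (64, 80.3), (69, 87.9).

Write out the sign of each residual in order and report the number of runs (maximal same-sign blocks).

x=24: ŷ = -1 + 1.3·24 = 30.2; e = 28.9 − 30.2 = -1.3
x=28: ŷ = -1 + 1.3·28 = 35.4; e = 36.1 − 35.4 = 0.7
x=43: ŷ = -1 + 1.3·43 = 54.9; e = 56.1 − 54.9 = 1.2
x=46: ŷ = -1 + 1.3·46 = 58.8; e = 57.2 − 58.8 = -1.6
x=48: ŷ = -1 + 1.3·48 = 61.4; e = 62.8 − 61.4 = 1.4
x=56: ŷ = -1 + 1.3·56 = 71.8; e = 71.7 − 71.8 = -0.1
x=62: ŷ = -1 + 1.3·62 = 79.6; e = 82 − 79.6 = 2.4
x=64: ŷ = -1 + 1.3·64 = 82.2; e = 80.3 − 82.2 = -1.9
x=69: ŷ = -1 + 1.3·69 = 88.7; e = 87.9 − 88.7 = -0.8
Signs: − + + − + − + − −
Runs: −×1, +×2, −×1, +×1, −×1, +×1, −×2 → 7

7 runs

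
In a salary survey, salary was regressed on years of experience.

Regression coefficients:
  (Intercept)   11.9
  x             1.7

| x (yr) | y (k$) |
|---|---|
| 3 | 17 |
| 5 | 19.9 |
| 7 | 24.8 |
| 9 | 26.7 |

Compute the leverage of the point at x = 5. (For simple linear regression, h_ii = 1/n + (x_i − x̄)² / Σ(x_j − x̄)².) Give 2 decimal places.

h = 0.30

x̄ = (3 + 5 + 7 + 9)/4 = 6
Σ(x − x̄)² = 9 + 1 + 1 + 9 = 20
h = 1/4 + (-1)²/20 = 0.25 + 0.05 = 0.30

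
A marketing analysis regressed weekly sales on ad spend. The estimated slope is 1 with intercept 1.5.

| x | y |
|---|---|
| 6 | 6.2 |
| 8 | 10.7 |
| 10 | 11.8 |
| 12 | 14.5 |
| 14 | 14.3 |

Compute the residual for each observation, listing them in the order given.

-1.3, 1.2, 0.3, 1, -1.2

x=6: ŷ = 1.5 + 6 = 7.5; e = 6.2 − 7.5 = -1.3
x=8: ŷ = 1.5 + 8 = 9.5; e = 10.7 − 9.5 = 1.2
x=10: ŷ = 1.5 + 10 = 11.5; e = 11.8 − 11.5 = 0.3
x=12: ŷ = 1.5 + 12 = 13.5; e = 14.5 − 13.5 = 1
x=14: ŷ = 1.5 + 14 = 15.5; e = 14.3 − 15.5 = -1.2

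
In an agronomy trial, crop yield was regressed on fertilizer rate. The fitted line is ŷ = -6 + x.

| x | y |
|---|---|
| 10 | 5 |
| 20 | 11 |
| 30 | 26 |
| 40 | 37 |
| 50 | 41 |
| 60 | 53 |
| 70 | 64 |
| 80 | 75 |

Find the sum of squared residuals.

SSE = 34

x=10: ŷ = -6 + 10 = 4; e = 5 − 4 = 1
x=20: ŷ = -6 + 20 = 14; e = 11 − 14 = -3
x=30: ŷ = -6 + 30 = 24; e = 26 − 24 = 2
x=40: ŷ = -6 + 40 = 34; e = 37 − 34 = 3
x=50: ŷ = -6 + 50 = 44; e = 41 − 44 = -3
x=60: ŷ = -6 + 60 = 54; e = 53 − 54 = -1
x=70: ŷ = -6 + 70 = 64; e = 64 − 64 = 0
x=80: ŷ = -6 + 80 = 74; e = 75 − 74 = 1
SSE = 1 + 9 + 4 + 9 + 9 + 1 + 0 + 1 = 34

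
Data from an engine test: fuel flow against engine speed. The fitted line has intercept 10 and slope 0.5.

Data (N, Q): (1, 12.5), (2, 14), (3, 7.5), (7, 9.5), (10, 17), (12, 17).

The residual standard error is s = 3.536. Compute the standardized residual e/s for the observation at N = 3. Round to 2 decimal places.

-1.13

Q̂ = 10 + 0.5·3 = 11.5
e = 7.5 − 11.5 = -4
e/s = -4 / 3.536 = -1.13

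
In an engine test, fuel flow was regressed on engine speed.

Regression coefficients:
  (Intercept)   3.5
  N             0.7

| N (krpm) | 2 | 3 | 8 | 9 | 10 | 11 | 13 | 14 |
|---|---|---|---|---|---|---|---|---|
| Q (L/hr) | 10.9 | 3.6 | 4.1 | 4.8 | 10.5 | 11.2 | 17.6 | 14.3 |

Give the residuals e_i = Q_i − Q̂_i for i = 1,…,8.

6, -2, -5, -5, 0, 0, 5, 1

N=2: Q̂ = 3.5 + 0.7·2 = 4.9; e = 10.9 − 4.9 = 6
N=3: Q̂ = 3.5 + 0.7·3 = 5.6; e = 3.6 − 5.6 = -2
N=8: Q̂ = 3.5 + 0.7·8 = 9.1; e = 4.1 − 9.1 = -5
N=9: Q̂ = 3.5 + 0.7·9 = 9.8; e = 4.8 − 9.8 = -5
N=10: Q̂ = 3.5 + 0.7·10 = 10.5; e = 10.5 − 10.5 = 0
N=11: Q̂ = 3.5 + 0.7·11 = 11.2; e = 11.2 − 11.2 = 0
N=13: Q̂ = 3.5 + 0.7·13 = 12.6; e = 17.6 − 12.6 = 5
N=14: Q̂ = 3.5 + 0.7·14 = 13.3; e = 14.3 − 13.3 = 1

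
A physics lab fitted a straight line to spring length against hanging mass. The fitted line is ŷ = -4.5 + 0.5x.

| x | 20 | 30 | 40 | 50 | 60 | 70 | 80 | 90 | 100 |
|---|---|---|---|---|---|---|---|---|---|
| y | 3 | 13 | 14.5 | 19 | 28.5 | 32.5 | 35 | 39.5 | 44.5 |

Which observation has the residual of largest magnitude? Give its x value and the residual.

x=20: ŷ = -4.5 + 0.5·20 = 5.5; r = 3 − 5.5 = -2.5
x=30: ŷ = -4.5 + 0.5·30 = 10.5; r = 13 − 10.5 = 2.5
x=40: ŷ = -4.5 + 0.5·40 = 15.5; r = 14.5 − 15.5 = -1
x=50: ŷ = -4.5 + 0.5·50 = 20.5; r = 19 − 20.5 = -1.5
x=60: ŷ = -4.5 + 0.5·60 = 25.5; r = 28.5 − 25.5 = 3
x=70: ŷ = -4.5 + 0.5·70 = 30.5; r = 32.5 − 30.5 = 2
x=80: ŷ = -4.5 + 0.5·80 = 35.5; r = 35 − 35.5 = -0.5
x=90: ŷ = -4.5 + 0.5·90 = 40.5; r = 39.5 − 40.5 = -1
x=100: ŷ = -4.5 + 0.5·100 = 45.5; r = 44.5 − 45.5 = -1
Largest |r| is 3 at x = 60, residual 3.

x = 60, r = 3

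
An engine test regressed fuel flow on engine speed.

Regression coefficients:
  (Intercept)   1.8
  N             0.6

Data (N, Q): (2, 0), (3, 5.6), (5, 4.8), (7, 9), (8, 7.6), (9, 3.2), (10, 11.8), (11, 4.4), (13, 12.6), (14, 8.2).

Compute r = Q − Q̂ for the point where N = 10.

r = 4

Q̂ = 1.8 + 0.6·10 = 7.8
r = 11.8 − 7.8 = 4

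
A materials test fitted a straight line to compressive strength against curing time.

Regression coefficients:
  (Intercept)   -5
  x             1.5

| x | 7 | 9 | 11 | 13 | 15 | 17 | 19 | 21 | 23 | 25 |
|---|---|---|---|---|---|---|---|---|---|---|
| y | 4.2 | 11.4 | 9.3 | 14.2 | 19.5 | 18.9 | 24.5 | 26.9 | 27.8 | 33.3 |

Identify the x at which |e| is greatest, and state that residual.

x=7: ŷ = -5 + 1.5·7 = 5.5; e = 4.2 − 5.5 = -1.3
x=9: ŷ = -5 + 1.5·9 = 8.5; e = 11.4 − 8.5 = 2.9
x=11: ŷ = -5 + 1.5·11 = 11.5; e = 9.3 − 11.5 = -2.2
x=13: ŷ = -5 + 1.5·13 = 14.5; e = 14.2 − 14.5 = -0.3
x=15: ŷ = -5 + 1.5·15 = 17.5; e = 19.5 − 17.5 = 2
x=17: ŷ = -5 + 1.5·17 = 20.5; e = 18.9 − 20.5 = -1.6
x=19: ŷ = -5 + 1.5·19 = 23.5; e = 24.5 − 23.5 = 1
x=21: ŷ = -5 + 1.5·21 = 26.5; e = 26.9 − 26.5 = 0.4
x=23: ŷ = -5 + 1.5·23 = 29.5; e = 27.8 − 29.5 = -1.7
x=25: ŷ = -5 + 1.5·25 = 32.5; e = 33.3 − 32.5 = 0.8
Largest |e| is 2.9 at x = 9, residual 2.9.

x = 9, e = 2.9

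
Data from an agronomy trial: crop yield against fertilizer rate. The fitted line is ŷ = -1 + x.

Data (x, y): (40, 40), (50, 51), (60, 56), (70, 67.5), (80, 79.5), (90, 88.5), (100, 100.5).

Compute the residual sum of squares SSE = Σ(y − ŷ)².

x=40: ŷ = -1 + 40 = 39; r = 40 − 39 = 1
x=50: ŷ = -1 + 50 = 49; r = 51 − 49 = 2
x=60: ŷ = -1 + 60 = 59; r = 56 − 59 = -3
x=70: ŷ = -1 + 70 = 69; r = 67.5 − 69 = -1.5
x=80: ŷ = -1 + 80 = 79; r = 79.5 − 79 = 0.5
x=90: ŷ = -1 + 90 = 89; r = 88.5 − 89 = -0.5
x=100: ŷ = -1 + 100 = 99; r = 100.5 − 99 = 1.5
SSE = 1 + 4 + 9 + 2.25 + 0.25 + 0.25 + 2.25 = 19

SSE = 19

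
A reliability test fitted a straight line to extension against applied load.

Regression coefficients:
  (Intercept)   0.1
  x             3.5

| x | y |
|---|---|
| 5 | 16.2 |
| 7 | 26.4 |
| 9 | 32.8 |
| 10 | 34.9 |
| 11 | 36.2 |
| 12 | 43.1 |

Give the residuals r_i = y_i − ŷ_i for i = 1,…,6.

x=5: ŷ = 0.1 + 3.5·5 = 17.6; r = 16.2 − 17.6 = -1.4
x=7: ŷ = 0.1 + 3.5·7 = 24.6; r = 26.4 − 24.6 = 1.8
x=9: ŷ = 0.1 + 3.5·9 = 31.6; r = 32.8 − 31.6 = 1.2
x=10: ŷ = 0.1 + 3.5·10 = 35.1; r = 34.9 − 35.1 = -0.2
x=11: ŷ = 0.1 + 3.5·11 = 38.6; r = 36.2 − 38.6 = -2.4
x=12: ŷ = 0.1 + 3.5·12 = 42.1; r = 43.1 − 42.1 = 1

-1.4, 1.8, 1.2, -0.2, -2.4, 1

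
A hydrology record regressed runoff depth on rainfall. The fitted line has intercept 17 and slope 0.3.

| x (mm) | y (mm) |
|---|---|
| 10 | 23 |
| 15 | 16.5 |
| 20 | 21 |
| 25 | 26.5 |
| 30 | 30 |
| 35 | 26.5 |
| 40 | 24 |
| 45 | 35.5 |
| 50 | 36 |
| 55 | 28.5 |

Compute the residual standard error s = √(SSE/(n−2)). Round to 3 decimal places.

x=10: ŷ = 17 + 0.3·10 = 20; e = 23 − 20 = 3
x=15: ŷ = 17 + 0.3·15 = 21.5; e = 16.5 − 21.5 = -5
x=20: ŷ = 17 + 0.3·20 = 23; e = 21 − 23 = -2
x=25: ŷ = 17 + 0.3·25 = 24.5; e = 26.5 − 24.5 = 2
x=30: ŷ = 17 + 0.3·30 = 26; e = 30 − 26 = 4
x=35: ŷ = 17 + 0.3·35 = 27.5; e = 26.5 − 27.5 = -1
x=40: ŷ = 17 + 0.3·40 = 29; e = 24 − 29 = -5
x=45: ŷ = 17 + 0.3·45 = 30.5; e = 35.5 − 30.5 = 5
x=50: ŷ = 17 + 0.3·50 = 32; e = 36 − 32 = 4
x=55: ŷ = 17 + 0.3·55 = 33.5; e = 28.5 − 33.5 = -5
SSE = 9 + 25 + 4 + 4 + 16 + 1 + 25 + 25 + 16 + 25 = 150
s = √(150/8) = √18.75 ≈ 4.330

s = 4.330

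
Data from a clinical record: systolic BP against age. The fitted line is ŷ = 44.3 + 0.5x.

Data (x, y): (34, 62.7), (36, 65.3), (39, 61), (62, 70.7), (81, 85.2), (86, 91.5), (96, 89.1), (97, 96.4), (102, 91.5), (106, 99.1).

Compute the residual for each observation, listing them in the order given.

1.4, 3, -2.8, -4.6, 0.4, 4.2, -3.2, 3.6, -3.8, 1.8

x=34: ŷ = 44.3 + 0.5·34 = 61.3; r = 62.7 − 61.3 = 1.4
x=36: ŷ = 44.3 + 0.5·36 = 62.3; r = 65.3 − 62.3 = 3
x=39: ŷ = 44.3 + 0.5·39 = 63.8; r = 61 − 63.8 = -2.8
x=62: ŷ = 44.3 + 0.5·62 = 75.3; r = 70.7 − 75.3 = -4.6
x=81: ŷ = 44.3 + 0.5·81 = 84.8; r = 85.2 − 84.8 = 0.4
x=86: ŷ = 44.3 + 0.5·86 = 87.3; r = 91.5 − 87.3 = 4.2
x=96: ŷ = 44.3 + 0.5·96 = 92.3; r = 89.1 − 92.3 = -3.2
x=97: ŷ = 44.3 + 0.5·97 = 92.8; r = 96.4 − 92.8 = 3.6
x=102: ŷ = 44.3 + 0.5·102 = 95.3; r = 91.5 − 95.3 = -3.8
x=106: ŷ = 44.3 + 0.5·106 = 97.3; r = 99.1 − 97.3 = 1.8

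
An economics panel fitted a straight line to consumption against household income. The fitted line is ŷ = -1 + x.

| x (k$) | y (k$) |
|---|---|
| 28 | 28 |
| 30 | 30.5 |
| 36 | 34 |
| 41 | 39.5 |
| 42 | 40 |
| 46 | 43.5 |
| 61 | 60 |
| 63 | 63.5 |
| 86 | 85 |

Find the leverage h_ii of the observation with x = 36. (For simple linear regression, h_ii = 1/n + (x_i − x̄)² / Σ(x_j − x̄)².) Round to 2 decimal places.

x̄ = (28 + 30 + 36 + 41 + 42 + 46 + 61 + 63 + 86)/9 = 48.1111
Σ(x − x̄)² = 404.457 + 328.012 + 146.679 + 50.5679 + 37.3457 + 4.45679 + 166.123 + 221.679 + 1435.57 = 2794.89
h = 1/9 + (-12.1111)²/2794.89 = 0.111111 + 0.0524812 = 0.16

h = 0.16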